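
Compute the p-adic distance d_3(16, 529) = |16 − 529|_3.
d_3(16, 529) = 1/27

Step 1 — x − y = 16 − 529 = -513. Step 2 — v_3(-513) = 3 (factor: -513 = −(3^3 · 19); the sign does not affect v_p). Step 3 — |x − y|_3 = 3^{-3} = 1/27.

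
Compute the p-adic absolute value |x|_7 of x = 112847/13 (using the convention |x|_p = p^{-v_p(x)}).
|112847/13|_7 = 1/2401

Step 1 — compute v_7(x) by factoring powers of 7 out of the numerator and denominator: v_7(112847/13) = 4. Step 2 — apply |x|_p = p^{-v_p(x)} = 7^{-4} = 1/2401.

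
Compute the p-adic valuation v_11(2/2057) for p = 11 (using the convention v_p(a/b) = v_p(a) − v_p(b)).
v_11(2/2057) = -2

Factor powers of 11 from the numerator and denominator of the reduced fraction: 2 = 11^0 · 2 and 2057 = 11^2 · 17. Apply v_p(a/b) = v_p(a) − v_p(b): v_11(2/2057) = 0 − 2 = -2.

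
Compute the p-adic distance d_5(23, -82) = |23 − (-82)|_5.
d_5(23, -82) = 1/5

Step 1 — x − y = 23 − (-82) = 105. Step 2 — v_5(105) = 1 (factor: 105 = (5^1 · 21); the sign does not affect v_p). Step 3 — |x − y|_5 = 5^{-1} = 1/5.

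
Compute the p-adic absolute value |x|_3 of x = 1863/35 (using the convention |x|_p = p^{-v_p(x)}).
|1863/35|_3 = 1/81

Step 1 — compute v_3(x) by factoring powers of 3 out of the numerator and denominator: v_3(1863/35) = 4. Step 2 — apply |x|_p = p^{-v_p(x)} = 3^{-4} = 1/81.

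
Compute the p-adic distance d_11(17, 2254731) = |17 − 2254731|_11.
d_11(17, 2254731) = 1/161051

Step 1 — x − y = 17 − 2254731 = -2254714. Step 2 — v_11(-2254714) = 5 (factor: -2254714 = −(11^5 · 14); the sign does not affect v_p). Step 3 — |x − y|_11 = 11^{-5} = 1/161051.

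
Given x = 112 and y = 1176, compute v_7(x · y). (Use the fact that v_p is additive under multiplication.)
v_7(131712) = 3

v_p(x) = 1 (factor: 112 = 7^1 · 16); v_p(y) = 2 (factor: 1176 = 7^2 · 24). Additivity: v_p(xy) = v_p(x) + v_p(y) = 1 + 2 = 3. (Direct check: xy = 131712 = 7^3 · (384).)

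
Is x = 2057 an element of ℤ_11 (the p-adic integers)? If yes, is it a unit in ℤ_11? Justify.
x ∈ ℤ_11 but not a unit; v_11(x) = 2 > 0

ℤ_11 = {x ∈ ℚ_11 : v_11(x) ≥ 0} and ℤ_11^× = {x ∈ ℤ_11 : v_11(x) = 0}. Here v_11(2057) = v_11(num) − v_11(den) = 2; compare against these criteria.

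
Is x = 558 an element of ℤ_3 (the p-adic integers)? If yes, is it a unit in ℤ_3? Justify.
x ∈ ℤ_3 but not a unit; v_3(x) = 2 > 0

ℤ_3 = {x ∈ ℚ_3 : v_3(x) ≥ 0} and ℤ_3^× = {x ∈ ℤ_3 : v_3(x) = 0}. Here v_3(558) = v_3(num) − v_3(den) = 2; compare against these criteria.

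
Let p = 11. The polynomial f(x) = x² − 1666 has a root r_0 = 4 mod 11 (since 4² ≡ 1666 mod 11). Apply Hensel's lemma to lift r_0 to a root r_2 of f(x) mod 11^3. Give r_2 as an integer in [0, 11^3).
r_2 = 664 (mod 1331)

Hensel's recurrence: r_{i+1} = r_i − f(r_i)·(f′(r_i))^{-1} mod 11^{i+2}, with f′(x) = 2x. Iterate:
  r_0 = 4 (mod 11)
  r_1 = 59 (mod 121)
  r_2 = 664 (mod 1331)
Final: r_2 = 664, and one checks f(r_2) ≡ 0 mod 11^3.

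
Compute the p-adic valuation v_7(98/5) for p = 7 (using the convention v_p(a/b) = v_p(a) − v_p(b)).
v_7(98/5) = 2

Factor powers of 7 from the numerator and denominator of the reduced fraction: 98 = 7^2 · 2 and 5 = 7^0 · 5. Apply v_p(a/b) = v_p(a) − v_p(b): v_7(98/5) = 2 − 0 = 2.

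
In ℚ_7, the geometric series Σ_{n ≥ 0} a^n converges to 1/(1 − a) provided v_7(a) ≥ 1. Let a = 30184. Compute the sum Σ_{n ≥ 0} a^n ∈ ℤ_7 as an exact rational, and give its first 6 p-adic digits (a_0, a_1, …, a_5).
Σ a^n = 1/(1 − a) = -1/30183;  first 6 digits = (1, 0, 0, 4, 5, 1)

v_7(a) = 3 ≥ 1, so the series converges in ℤ_7 to 1/(1 − a) = 1/(1 − 30184) = -1/30183. Expand this rational in ℤ_7: compute digits iteratively via d_i = x_i mod 7, x_{i+1} = (x_i − d_i)/7. The first 6 digits are (1, 0, 0, 4, 5, 1).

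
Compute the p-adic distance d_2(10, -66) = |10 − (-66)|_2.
d_2(10, -66) = 1/4

Step 1 — x − y = 10 − (-66) = 76. Step 2 — v_2(76) = 2 (factor: 76 = (2^2 · 19); the sign does not affect v_p). Step 3 — |x − y|_2 = 2^{-2} = 1/4.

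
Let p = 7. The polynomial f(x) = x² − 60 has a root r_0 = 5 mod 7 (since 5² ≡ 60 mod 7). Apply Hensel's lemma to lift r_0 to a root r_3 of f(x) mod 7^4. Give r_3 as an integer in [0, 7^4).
r_3 = 2091 (mod 2401)

Hensel's recurrence: r_{i+1} = r_i − f(r_i)·(f′(r_i))^{-1} mod 7^{i+2}, with f′(x) = 2x. Iterate:
  r_0 = 5 (mod 7)
  r_1 = 33 (mod 49)
  r_2 = 33 (mod 343)
  r_3 = 2091 (mod 2401)
Final: r_3 = 2091, and one checks f(r_3) ≡ 0 mod 7^4.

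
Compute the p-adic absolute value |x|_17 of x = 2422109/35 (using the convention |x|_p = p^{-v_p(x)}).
|2422109/35|_17 = 1/83521

Step 1 — compute v_17(x) by factoring powers of 17 out of the numerator and denominator: v_17(2422109/35) = 4. Step 2 — apply |x|_p = p^{-v_p(x)} = 17^{-4} = 1/83521.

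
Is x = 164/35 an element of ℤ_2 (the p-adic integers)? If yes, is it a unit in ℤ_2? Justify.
x ∈ ℤ_2 but not a unit; v_2(x) = 2 > 0

ℤ_2 = {x ∈ ℚ_2 : v_2(x) ≥ 0} and ℤ_2^× = {x ∈ ℤ_2 : v_2(x) = 0}. Here v_2(164/35) = v_2(num) − v_2(den) = 2; compare against these criteria.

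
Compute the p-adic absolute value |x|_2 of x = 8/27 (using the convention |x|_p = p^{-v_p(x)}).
|8/27|_2 = 1/8

Step 1 — compute v_2(x) by factoring powers of 2 out of the numerator and denominator: v_2(8/27) = 3. Step 2 — apply |x|_p = p^{-v_p(x)} = 2^{-3} = 1/8.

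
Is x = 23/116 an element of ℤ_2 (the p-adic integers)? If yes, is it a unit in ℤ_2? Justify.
x ∉ ℤ_2 (v_2(x) = -2 < 0)

ℤ_2 = {x ∈ ℚ_2 : v_2(x) ≥ 0} and ℤ_2^× = {x ∈ ℤ_2 : v_2(x) = 0}. Here v_2(23/116) = v_2(num) − v_2(den) = -2; compare against these criteria.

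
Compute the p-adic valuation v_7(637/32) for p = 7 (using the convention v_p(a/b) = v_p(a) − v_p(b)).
v_7(637/32) = 2

Factor powers of 7 from the numerator and denominator of the reduced fraction: 637 = 7^2 · 13 and 32 = 7^0 · 32. Apply v_p(a/b) = v_p(a) − v_p(b): v_7(637/32) = 2 − 0 = 2.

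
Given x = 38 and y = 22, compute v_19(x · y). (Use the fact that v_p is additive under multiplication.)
v_19(836) = 1

v_p(x) = 1 (factor: 38 = 19^1 · 2); v_p(y) = 0 (factor: 22 = 19^0 · 22). Additivity: v_p(xy) = v_p(x) + v_p(y) = 1 + 0 = 1. (Direct check: xy = 836 = 19^1 · (44).)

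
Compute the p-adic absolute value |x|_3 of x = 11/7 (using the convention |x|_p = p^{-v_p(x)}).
|11/7|_3 = 1

Step 1 — compute v_3(x) by factoring powers of 3 out of the numerator and denominator: v_3(11/7) = 0. Step 2 — apply |x|_p = p^{-v_p(x)} = 3^{0} = 1.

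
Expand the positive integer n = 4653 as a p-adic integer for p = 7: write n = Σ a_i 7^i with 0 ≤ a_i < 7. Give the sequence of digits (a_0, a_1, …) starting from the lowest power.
(a_0, a_1, …) = (5, 6, 3, 6, 1)

Repeated division by 7 gives the digits low-to-high: 4653 = 5 + 6·7^1 + 3·7^2 + 6·7^3 + 1·7^4. Digit sequence: (5, 6, 3, 6, 1).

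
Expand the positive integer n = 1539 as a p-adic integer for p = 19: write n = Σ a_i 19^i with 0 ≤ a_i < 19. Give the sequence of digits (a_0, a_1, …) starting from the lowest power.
(a_0, a_1, …) = (0, 5, 4)

Repeated division by 19 gives the digits low-to-high: 1539 = 5·19^1 + 4·19^2. Digit sequence: (0, 5, 4).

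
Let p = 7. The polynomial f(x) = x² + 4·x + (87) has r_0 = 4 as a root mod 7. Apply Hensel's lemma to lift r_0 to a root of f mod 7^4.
r_3 = 1950 (mod 2401)

Hensel: r_{i+1} = r_i − f(r_i)·(f′(r_i))^{-1} mod 7^{i+2}, f′(x) = 2x + 4. Iterate:
  r_0 = 4 (mod 7)
  r_1 = 39 (mod 49)
  r_2 = 235 (mod 343)
  r_3 = 1950 (mod 2401)
Final: r = 1950 satisfies f(r) ≡ 0 mod 7^4.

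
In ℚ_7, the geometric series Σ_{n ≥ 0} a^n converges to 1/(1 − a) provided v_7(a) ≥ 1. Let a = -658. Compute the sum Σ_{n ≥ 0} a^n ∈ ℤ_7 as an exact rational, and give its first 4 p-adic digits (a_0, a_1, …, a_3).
Σ a^n = 1/(1 − a) = 1/659;  first 4 digits = (1, 4, 2, 1)

v_7(a) = 1 ≥ 1, so the series converges in ℤ_7 to 1/(1 − a) = 1/(1 − (-658)) = 1/659. Expand this rational in ℤ_7: compute digits iteratively via d_i = x_i mod 7, x_{i+1} = (x_i − d_i)/7. The first 4 digits are (1, 4, 2, 1).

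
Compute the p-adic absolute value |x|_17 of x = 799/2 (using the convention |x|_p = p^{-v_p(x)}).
|799/2|_17 = 1/17

Step 1 — compute v_17(x) by factoring powers of 17 out of the numerator and denominator: v_17(799/2) = 1. Step 2 — apply |x|_p = p^{-v_p(x)} = 17^{-1} = 1/17.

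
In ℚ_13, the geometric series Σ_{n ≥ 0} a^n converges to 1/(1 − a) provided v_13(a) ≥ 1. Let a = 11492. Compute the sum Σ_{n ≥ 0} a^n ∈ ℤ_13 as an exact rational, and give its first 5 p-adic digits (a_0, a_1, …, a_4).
Σ a^n = 1/(1 − a) = -1/11491;  first 5 digits = (1, 0, 3, 5, 9)

v_13(a) = 2 ≥ 1, so the series converges in ℤ_13 to 1/(1 − a) = 1/(1 − 11492) = -1/11491. Expand this rational in ℤ_13: compute digits iteratively via d_i = x_i mod 13, x_{i+1} = (x_i − d_i)/13. The first 5 digits are (1, 0, 3, 5, 9).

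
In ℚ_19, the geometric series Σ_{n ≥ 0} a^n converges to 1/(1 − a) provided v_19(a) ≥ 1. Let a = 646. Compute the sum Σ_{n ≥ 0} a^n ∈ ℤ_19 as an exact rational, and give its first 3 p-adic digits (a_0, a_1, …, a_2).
Σ a^n = 1/(1 − a) = -1/645;  first 3 digits = (1, 15, 17)

v_19(a) = 1 ≥ 1, so the series converges in ℤ_19 to 1/(1 − a) = 1/(1 − 646) = -1/645. Expand this rational in ℤ_19: compute digits iteratively via d_i = x_i mod 19, x_{i+1} = (x_i − d_i)/19. The first 3 digits are (1, 15, 17).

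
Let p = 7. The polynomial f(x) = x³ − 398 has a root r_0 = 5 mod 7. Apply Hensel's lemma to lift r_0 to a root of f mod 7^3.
r_2 = 285 (mod 343)

Hensel: r_{i+1} = r_i − f(r_i)/f′(r_i) mod 7^{i+2}, where f′(x) = 3x². Iterate:
  r_0 = 5 (mod 7)
  r_1 = 40 (mod 49)
  r_2 = 285 (mod 343)
Final: r = 285 with f(r) ≡ 0 mod 7^3.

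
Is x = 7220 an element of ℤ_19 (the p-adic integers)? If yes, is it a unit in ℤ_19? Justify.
x ∈ ℤ_19 but not a unit; v_19(x) = 2 > 0

ℤ_19 = {x ∈ ℚ_19 : v_19(x) ≥ 0} and ℤ_19^× = {x ∈ ℤ_19 : v_19(x) = 0}. Here v_19(7220) = v_19(num) − v_19(den) = 2; compare against these criteria.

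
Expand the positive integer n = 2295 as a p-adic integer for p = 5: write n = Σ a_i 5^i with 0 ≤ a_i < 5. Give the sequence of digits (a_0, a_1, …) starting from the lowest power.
(a_0, a_1, …) = (0, 4, 1, 3, 3)

Repeated division by 5 gives the digits low-to-high: 2295 = 4·5^1 + 1·5^2 + 3·5^3 + 3·5^4. Digit sequence: (0, 4, 1, 3, 3).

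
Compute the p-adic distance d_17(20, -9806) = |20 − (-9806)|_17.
d_17(20, -9806) = 1/4913

Step 1 — x − y = 20 − (-9806) = 9826. Step 2 — v_17(9826) = 3 (factor: 9826 = (17^3 · 2); the sign does not affect v_p). Step 3 — |x − y|_17 = 17^{-3} = 1/4913.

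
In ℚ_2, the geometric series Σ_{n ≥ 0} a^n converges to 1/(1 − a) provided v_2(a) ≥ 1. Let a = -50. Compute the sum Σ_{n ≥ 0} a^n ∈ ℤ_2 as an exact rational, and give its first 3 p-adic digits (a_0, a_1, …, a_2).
Σ a^n = 1/(1 − a) = 1/51;  first 3 digits = (1, 1, 0)

v_2(a) = 1 ≥ 1, so the series converges in ℤ_2 to 1/(1 − a) = 1/(1 − (-50)) = 1/51. Expand this rational in ℤ_2: compute digits iteratively via d_i = x_i mod 2, x_{i+1} = (x_i − d_i)/2. The first 3 digits are (1, 1, 0).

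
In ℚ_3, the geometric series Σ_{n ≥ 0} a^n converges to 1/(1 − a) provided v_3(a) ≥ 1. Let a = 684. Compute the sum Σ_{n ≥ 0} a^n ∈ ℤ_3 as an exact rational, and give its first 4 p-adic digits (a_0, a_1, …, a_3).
Σ a^n = 1/(1 − a) = -1/683;  first 4 digits = (1, 0, 1, 1)

v_3(a) = 2 ≥ 1, so the series converges in ℤ_3 to 1/(1 − a) = 1/(1 − 684) = -1/683. Expand this rational in ℤ_3: compute digits iteratively via d_i = x_i mod 3, x_{i+1} = (x_i − d_i)/3. The first 4 digits are (1, 0, 1, 1).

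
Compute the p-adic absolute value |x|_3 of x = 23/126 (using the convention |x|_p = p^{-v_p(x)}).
|23/126|_3 = 9

Step 1 — compute v_3(x) by factoring powers of 3 out of the numerator and denominator: v_3(23/126) = -2. Step 2 — apply |x|_p = p^{-v_p(x)} = 3^{2} = 9.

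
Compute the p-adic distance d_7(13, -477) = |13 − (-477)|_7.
d_7(13, -477) = 1/49

Step 1 — x − y = 13 − (-477) = 490. Step 2 — v_7(490) = 2 (factor: 490 = (7^2 · 10); the sign does not affect v_p). Step 3 — |x − y|_7 = 7^{-2} = 1/49.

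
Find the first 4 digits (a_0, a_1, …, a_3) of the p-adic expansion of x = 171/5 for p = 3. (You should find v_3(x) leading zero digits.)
(a_0, …, a_3) = (0, 0, 2, 0)

v_3(171/5) = 2, so a_0 = ... = a_1 = 0. Factor out: x = 3^2 · u with u = 19/5 a unit in ℤ_3. Expand u iteratively via a_{v+i} = u_i mod 3, u_{i+1} = (u_i − a_{v+i})/3:
  u_0 = 19/5;  a_2 = 2;  u_1 = (u_0 − 2)/3 = 3/5
  u_1 = 3/5;  a_3 = 0;  u_2 = (u_1 − 0)/3 = 1/5
Digits: (0, 0, 2, 0).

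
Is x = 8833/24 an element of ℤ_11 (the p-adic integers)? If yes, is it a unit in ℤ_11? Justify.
x ∈ ℤ_11 but not a unit; v_11(x) = 2 > 0

ℤ_11 = {x ∈ ℚ_11 : v_11(x) ≥ 0} and ℤ_11^× = {x ∈ ℤ_11 : v_11(x) = 0}. Here v_11(8833/24) = v_11(num) − v_11(den) = 2; compare against these criteria.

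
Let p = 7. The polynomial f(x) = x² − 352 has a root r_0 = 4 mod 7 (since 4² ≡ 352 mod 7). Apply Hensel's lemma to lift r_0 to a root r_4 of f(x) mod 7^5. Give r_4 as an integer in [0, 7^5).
r_4 = 2741 (mod 16807)

Hensel's recurrence: r_{i+1} = r_i − f(r_i)·(f′(r_i))^{-1} mod 7^{i+2}, with f′(x) = 2x. Iterate:
  r_0 = 4 (mod 7)
  r_1 = 46 (mod 49)
  r_2 = 340 (mod 343)
  r_3 = 340 (mod 2401)
  r_4 = 2741 (mod 16807)
Final: r_4 = 2741, and one checks f(r_4) ≡ 0 mod 7^5.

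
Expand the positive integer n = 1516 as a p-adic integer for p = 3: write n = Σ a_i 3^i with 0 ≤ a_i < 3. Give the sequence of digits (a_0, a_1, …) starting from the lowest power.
(a_0, a_1, …) = (1, 1, 0, 2, 0, 0, 2)

Repeated division by 3 gives the digits low-to-high: 1516 = 1 + 1·3^1 + 2·3^3 + 2·3^6. Digit sequence: (1, 1, 0, 2, 0, 0, 2).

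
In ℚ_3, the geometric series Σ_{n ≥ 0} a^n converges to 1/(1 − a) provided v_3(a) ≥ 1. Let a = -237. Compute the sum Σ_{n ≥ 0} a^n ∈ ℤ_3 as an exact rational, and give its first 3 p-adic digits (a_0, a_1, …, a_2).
Σ a^n = 1/(1 − a) = 1/238;  first 3 digits = (1, 2, 1)

v_3(a) = 1 ≥ 1, so the series converges in ℤ_3 to 1/(1 − a) = 1/(1 − (-237)) = 1/238. Expand this rational in ℤ_3: compute digits iteratively via d_i = x_i mod 3, x_{i+1} = (x_i − d_i)/3. The first 3 digits are (1, 2, 1).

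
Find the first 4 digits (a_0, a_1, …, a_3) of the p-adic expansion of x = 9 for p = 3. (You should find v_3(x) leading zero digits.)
(a_0, …, a_3) = (0, 0, 1, 0)

v_3(9) = 2, so a_0 = ... = a_1 = 0. Factor out: x = 3^2 · u with u = 1 a unit in ℤ_3. Expand u iteratively via a_{v+i} = u_i mod 3, u_{i+1} = (u_i − a_{v+i})/3:
  u_0 = 1;  a_2 = 1;  u_1 = (u_0 − 1)/3 = 0
  u_1 = 0;  a_3 = 0;  u_2 = (u_1 − 0)/3 = 0
Digits: (0, 0, 1, 0).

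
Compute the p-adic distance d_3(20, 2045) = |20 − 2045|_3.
d_3(20, 2045) = 1/81

Step 1 — x − y = 20 − 2045 = -2025. Step 2 — v_3(-2025) = 4 (factor: -2025 = −(3^4 · 25); the sign does not affect v_p). Step 3 — |x − y|_3 = 3^{-4} = 1/81.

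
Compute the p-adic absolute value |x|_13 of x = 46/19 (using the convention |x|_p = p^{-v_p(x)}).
|46/19|_13 = 1

Step 1 — compute v_13(x) by factoring powers of 13 out of the numerator and denominator: v_13(46/19) = 0. Step 2 — apply |x|_p = p^{-v_p(x)} = 13^{0} = 1.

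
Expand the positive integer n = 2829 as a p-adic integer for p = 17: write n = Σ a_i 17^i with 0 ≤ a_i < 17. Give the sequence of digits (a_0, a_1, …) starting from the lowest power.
(a_0, a_1, …) = (7, 13, 9)

Repeated division by 17 gives the digits low-to-high: 2829 = 7 + 13·17^1 + 9·17^2. Digit sequence: (7, 13, 9).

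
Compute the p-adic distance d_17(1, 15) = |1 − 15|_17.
d_17(1, 15) = 1

Step 1 — x − y = 1 − 15 = -14. Step 2 — v_17(-14) = 0 (factor: -14 = −(17^0 · 14); the sign does not affect v_p). Step 3 — |x − y|_17 = 17^{0} = 1.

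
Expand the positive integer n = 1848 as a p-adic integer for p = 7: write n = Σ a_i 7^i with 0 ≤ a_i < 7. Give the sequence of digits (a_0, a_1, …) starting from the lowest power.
(a_0, a_1, …) = (0, 5, 2, 5)

Repeated division by 7 gives the digits low-to-high: 1848 = 5·7^1 + 2·7^2 + 5·7^3. Digit sequence: (0, 5, 2, 5).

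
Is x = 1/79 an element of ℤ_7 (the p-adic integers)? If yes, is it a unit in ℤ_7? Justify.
x ∈ ℤ_7^× (unit); v_7(x) = 0

ℤ_7 = {x ∈ ℚ_7 : v_7(x) ≥ 0} and ℤ_7^× = {x ∈ ℤ_7 : v_7(x) = 0}. Here v_7(1/79) = v_7(num) − v_7(den) = 0; compare against these criteria.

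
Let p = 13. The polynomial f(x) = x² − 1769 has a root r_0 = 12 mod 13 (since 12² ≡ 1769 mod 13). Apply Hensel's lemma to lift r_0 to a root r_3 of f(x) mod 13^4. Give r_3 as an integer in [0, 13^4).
r_3 = 3171 (mod 28561)

Hensel's recurrence: r_{i+1} = r_i − f(r_i)·(f′(r_i))^{-1} mod 13^{i+2}, with f′(x) = 2x. Iterate:
  r_0 = 12 (mod 13)
  r_1 = 129 (mod 169)
  r_2 = 974 (mod 2197)
  r_3 = 3171 (mod 28561)
Final: r_3 = 3171, and one checks f(r_3) ≡ 0 mod 13^4.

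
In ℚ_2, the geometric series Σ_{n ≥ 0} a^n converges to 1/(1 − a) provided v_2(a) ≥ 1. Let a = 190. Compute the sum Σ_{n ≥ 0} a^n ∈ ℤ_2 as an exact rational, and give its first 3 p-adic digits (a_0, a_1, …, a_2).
Σ a^n = 1/(1 − a) = -1/189;  first 3 digits = (1, 1, 0)

v_2(a) = 1 ≥ 1, so the series converges in ℤ_2 to 1/(1 − a) = 1/(1 − 190) = -1/189. Expand this rational in ℤ_2: compute digits iteratively via d_i = x_i mod 2, x_{i+1} = (x_i − d_i)/2. The first 3 digits are (1, 1, 0).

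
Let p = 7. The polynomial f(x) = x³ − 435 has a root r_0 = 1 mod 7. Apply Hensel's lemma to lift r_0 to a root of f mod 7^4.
r_3 = 64 (mod 2401)

Hensel: r_{i+1} = r_i − f(r_i)/f′(r_i) mod 7^{i+2}, where f′(x) = 3x². Iterate:
  r_0 = 1 (mod 7)
  r_1 = 15 (mod 49)
  r_2 = 64 (mod 343)
  r_3 = 64 (mod 2401)
Final: r = 64 with f(r) ≡ 0 mod 7^4.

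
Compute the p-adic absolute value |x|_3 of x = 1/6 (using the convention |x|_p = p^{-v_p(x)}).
|1/6|_3 = 3

Step 1 — compute v_3(x) by factoring powers of 3 out of the numerator and denominator: v_3(1/6) = -1. Step 2 — apply |x|_p = p^{-v_p(x)} = 3^{1} = 3.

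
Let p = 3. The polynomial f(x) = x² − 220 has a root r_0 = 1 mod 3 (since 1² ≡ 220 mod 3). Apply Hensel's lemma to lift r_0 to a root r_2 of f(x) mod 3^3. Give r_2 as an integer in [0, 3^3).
r_2 = 25 (mod 27)

Hensel's recurrence: r_{i+1} = r_i − f(r_i)·(f′(r_i))^{-1} mod 3^{i+2}, with f′(x) = 2x. Iterate:
  r_0 = 1 (mod 3)
  r_1 = 7 (mod 9)
  r_2 = 25 (mod 27)
Final: r_2 = 25, and one checks f(r_2) ≡ 0 mod 3^3.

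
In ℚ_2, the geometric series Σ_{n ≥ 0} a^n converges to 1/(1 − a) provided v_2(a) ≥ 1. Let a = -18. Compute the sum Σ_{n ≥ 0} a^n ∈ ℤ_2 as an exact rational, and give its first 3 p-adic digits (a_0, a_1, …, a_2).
Σ a^n = 1/(1 − a) = 1/19;  first 3 digits = (1, 1, 0)

v_2(a) = 1 ≥ 1, so the series converges in ℤ_2 to 1/(1 − a) = 1/(1 − (-18)) = 1/19. Expand this rational in ℤ_2: compute digits iteratively via d_i = x_i mod 2, x_{i+1} = (x_i − d_i)/2. The first 3 digits are (1, 1, 0).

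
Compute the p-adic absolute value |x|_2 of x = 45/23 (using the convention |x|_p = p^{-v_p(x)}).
|45/23|_2 = 1

Step 1 — compute v_2(x) by factoring powers of 2 out of the numerator and denominator: v_2(45/23) = 0. Step 2 — apply |x|_p = p^{-v_p(x)} = 2^{0} = 1.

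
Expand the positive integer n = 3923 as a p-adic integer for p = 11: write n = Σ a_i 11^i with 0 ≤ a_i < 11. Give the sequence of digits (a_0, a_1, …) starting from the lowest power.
(a_0, a_1, …) = (7, 4, 10, 2)

Repeated division by 11 gives the digits low-to-high: 3923 = 7 + 4·11^1 + 10·11^2 + 2·11^3. Digit sequence: (7, 4, 10, 2).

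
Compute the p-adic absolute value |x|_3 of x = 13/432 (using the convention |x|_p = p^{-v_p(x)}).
|13/432|_3 = 27

Step 1 — compute v_3(x) by factoring powers of 3 out of the numerator and denominator: v_3(13/432) = -3. Step 2 — apply |x|_p = p^{-v_p(x)} = 3^{3} = 27.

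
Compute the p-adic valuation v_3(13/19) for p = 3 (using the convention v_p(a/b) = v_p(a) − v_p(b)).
v_3(13/19) = 0

Factor powers of 3 from the numerator and denominator of the reduced fraction: 13 = 3^0 · 13 and 19 = 3^0 · 19. Apply v_p(a/b) = v_p(a) − v_p(b): v_3(13/19) = 0 − 0 = 0.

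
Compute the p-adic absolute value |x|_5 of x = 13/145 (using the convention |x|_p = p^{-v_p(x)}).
|13/145|_5 = 5

Step 1 — compute v_5(x) by factoring powers of 5 out of the numerator and denominator: v_5(13/145) = -1. Step 2 — apply |x|_p = p^{-v_p(x)} = 5^{1} = 5.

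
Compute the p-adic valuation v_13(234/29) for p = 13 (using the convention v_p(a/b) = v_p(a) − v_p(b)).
v_13(234/29) = 1

Factor powers of 13 from the numerator and denominator of the reduced fraction: 234 = 13^1 · 18 and 29 = 13^0 · 29. Apply v_p(a/b) = v_p(a) − v_p(b): v_13(234/29) = 1 − 0 = 1.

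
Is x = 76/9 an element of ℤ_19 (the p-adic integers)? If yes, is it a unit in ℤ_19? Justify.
x ∈ ℤ_19 but not a unit; v_19(x) = 1 > 0

ℤ_19 = {x ∈ ℚ_19 : v_19(x) ≥ 0} and ℤ_19^× = {x ∈ ℤ_19 : v_19(x) = 0}. Here v_19(76/9) = v_19(num) − v_19(den) = 1; compare against these criteria.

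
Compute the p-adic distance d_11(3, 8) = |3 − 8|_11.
d_11(3, 8) = 1

Step 1 — x − y = 3 − 8 = -5. Step 2 — v_11(-5) = 0 (factor: -5 = −(11^0 · 5); the sign does not affect v_p). Step 3 — |x − y|_11 = 11^{0} = 1.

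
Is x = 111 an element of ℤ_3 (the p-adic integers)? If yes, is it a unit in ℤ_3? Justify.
x ∈ ℤ_3 but not a unit; v_3(x) = 1 > 0

ℤ_3 = {x ∈ ℚ_3 : v_3(x) ≥ 0} and ℤ_3^× = {x ∈ ℤ_3 : v_3(x) = 0}. Here v_3(111) = v_3(num) − v_3(den) = 1; compare against these criteria.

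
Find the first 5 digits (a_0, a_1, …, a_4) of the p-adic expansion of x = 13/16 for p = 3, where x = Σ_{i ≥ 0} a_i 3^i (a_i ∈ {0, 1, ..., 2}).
(a_0, …, a_4) = (1, 2, 1, 0, 0)

v_3(13/16) = 0 (numerator and denominator both coprime to 3), so x ∈ ℤ_3^×. Compute digits iteratively via a_i = x_i mod 3, x_{i+1} = (x_i − a_i)/3, with x_0 = x:
  x_0 = 13/16;  a_0 = 1;  x_1 = (x_0 − 1)/3 = -1/16
  x_1 = -1/16;  a_1 = 2;  x_2 = (x_1 − 2)/3 = -11/16
  x_2 = -11/16;  a_2 = 1;  x_3 = (x_2 − 1)/3 = -9/16
  x_3 = -9/16;  a_3 = 0;  x_4 = (x_3 − 0)/3 = -3/16
  x_4 = -3/16;  a_4 = 0;  x_5 = (x_4 − 0)/3 = -1/16
Digits: (1, 2, 1, 0, 0).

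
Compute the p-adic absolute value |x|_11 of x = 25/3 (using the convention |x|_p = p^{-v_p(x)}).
|25/3|_11 = 1

Step 1 — compute v_11(x) by factoring powers of 11 out of the numerator and denominator: v_11(25/3) = 0. Step 2 — apply |x|_p = p^{-v_p(x)} = 11^{0} = 1.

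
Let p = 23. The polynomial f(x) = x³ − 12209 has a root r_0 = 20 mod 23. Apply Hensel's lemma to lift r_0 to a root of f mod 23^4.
r_3 = 222062 (mod 279841)

Hensel: r_{i+1} = r_i − f(r_i)/f′(r_i) mod 23^{i+2}, where f′(x) = 3x². Iterate:
  r_0 = 20 (mod 23)
  r_1 = 411 (mod 529)
  r_2 = 3056 (mod 12167)
  r_3 = 222062 (mod 279841)
Final: r = 222062 with f(r) ≡ 0 mod 23^4.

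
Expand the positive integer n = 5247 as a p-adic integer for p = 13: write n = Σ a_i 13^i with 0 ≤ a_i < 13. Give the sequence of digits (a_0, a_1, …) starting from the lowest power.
(a_0, a_1, …) = (8, 0, 5, 2)

Repeated division by 13 gives the digits low-to-high: 5247 = 8 + 5·13^2 + 2·13^3. Digit sequence: (8, 0, 5, 2).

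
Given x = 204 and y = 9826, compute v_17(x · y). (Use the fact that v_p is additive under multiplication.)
v_17(2004504) = 4

v_p(x) = 1 (factor: 204 = 17^1 · 12); v_p(y) = 3 (factor: 9826 = 17^3 · 2). Additivity: v_p(xy) = v_p(x) + v_p(y) = 1 + 3 = 4. (Direct check: xy = 2004504 = 17^4 · (24).)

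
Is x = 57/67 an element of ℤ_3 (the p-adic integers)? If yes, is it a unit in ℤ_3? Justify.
x ∈ ℤ_3 but not a unit; v_3(x) = 1 > 0

ℤ_3 = {x ∈ ℚ_3 : v_3(x) ≥ 0} and ℤ_3^× = {x ∈ ℤ_3 : v_3(x) = 0}. Here v_3(57/67) = v_3(num) − v_3(den) = 1; compare against these criteria.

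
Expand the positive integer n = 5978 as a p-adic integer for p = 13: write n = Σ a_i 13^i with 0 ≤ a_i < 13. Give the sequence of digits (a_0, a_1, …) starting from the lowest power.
(a_0, a_1, …) = (11, 4, 9, 2)

Repeated division by 13 gives the digits low-to-high: 5978 = 11 + 4·13^1 + 9·13^2 + 2·13^3. Digit sequence: (11, 4, 9, 2).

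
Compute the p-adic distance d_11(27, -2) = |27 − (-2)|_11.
d_11(27, -2) = 1

Step 1 — x − y = 27 − (-2) = 29. Step 2 — v_11(29) = 0 (factor: 29 = (11^0 · 29); the sign does not affect v_p). Step 3 — |x − y|_11 = 11^{0} = 1.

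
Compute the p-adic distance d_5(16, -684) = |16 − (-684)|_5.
d_5(16, -684) = 1/25

Step 1 — x − y = 16 − (-684) = 700. Step 2 — v_5(700) = 2 (factor: 700 = (5^2 · 28); the sign does not affect v_p). Step 3 — |x − y|_5 = 5^{-2} = 1/25.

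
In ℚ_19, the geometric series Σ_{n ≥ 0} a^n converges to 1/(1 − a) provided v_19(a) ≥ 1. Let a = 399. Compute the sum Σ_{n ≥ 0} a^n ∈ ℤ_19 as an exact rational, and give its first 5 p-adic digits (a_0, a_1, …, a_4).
Σ a^n = 1/(1 − a) = -1/398;  first 5 digits = (1, 2, 5, 12, 10)

v_19(a) = 1 ≥ 1, so the series converges in ℤ_19 to 1/(1 − a) = 1/(1 − 399) = -1/398. Expand this rational in ℤ_19: compute digits iteratively via d_i = x_i mod 19, x_{i+1} = (x_i − d_i)/19. The first 5 digits are (1, 2, 5, 12, 10).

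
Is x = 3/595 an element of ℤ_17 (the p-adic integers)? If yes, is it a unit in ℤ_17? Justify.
x ∉ ℤ_17 (v_17(x) = -1 < 0)

ℤ_17 = {x ∈ ℚ_17 : v_17(x) ≥ 0} and ℤ_17^× = {x ∈ ℤ_17 : v_17(x) = 0}. Here v_17(3/595) = v_17(num) − v_17(den) = -1; compare against these criteria.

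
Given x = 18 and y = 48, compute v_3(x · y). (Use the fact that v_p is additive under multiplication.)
v_3(864) = 3

v_p(x) = 2 (factor: 18 = 3^2 · 2); v_p(y) = 1 (factor: 48 = 3^1 · 16). Additivity: v_p(xy) = v_p(x) + v_p(y) = 2 + 1 = 3. (Direct check: xy = 864 = 3^3 · (32).)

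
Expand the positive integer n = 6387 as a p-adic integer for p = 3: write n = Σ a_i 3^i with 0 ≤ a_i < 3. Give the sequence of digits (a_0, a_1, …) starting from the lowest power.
(a_0, a_1, …) = (0, 2, 1, 2, 0, 2, 2, 2)

Repeated division by 3 gives the digits low-to-high: 6387 = 2·3^1 + 1·3^2 + 2·3^3 + 2·3^5 + 2·3^6 + 2·3^7. Digit sequence: (0, 2, 1, 2, 0, 2, 2, 2).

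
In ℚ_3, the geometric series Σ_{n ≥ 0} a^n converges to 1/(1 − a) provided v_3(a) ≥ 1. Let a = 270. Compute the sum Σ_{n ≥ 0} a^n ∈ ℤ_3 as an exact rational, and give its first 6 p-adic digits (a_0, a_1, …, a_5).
Σ a^n = 1/(1 − a) = -1/269;  first 6 digits = (1, 0, 0, 1, 0, 1)

v_3(a) = 3 ≥ 1, so the series converges in ℤ_3 to 1/(1 − a) = 1/(1 − 270) = -1/269. Expand this rational in ℤ_3: compute digits iteratively via d_i = x_i mod 3, x_{i+1} = (x_i − d_i)/3. The first 6 digits are (1, 0, 0, 1, 0, 1).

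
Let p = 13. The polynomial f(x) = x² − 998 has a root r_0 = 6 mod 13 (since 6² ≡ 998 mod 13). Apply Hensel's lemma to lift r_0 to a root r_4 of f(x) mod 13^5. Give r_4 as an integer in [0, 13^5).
r_4 = 22197 (mod 371293)

Hensel's recurrence: r_{i+1} = r_i − f(r_i)·(f′(r_i))^{-1} mod 13^{i+2}, with f′(x) = 2x. Iterate:
  r_0 = 6 (mod 13)
  r_1 = 58 (mod 169)
  r_2 = 227 (mod 2197)
  r_3 = 22197 (mod 28561)
  r_4 = 22197 (mod 371293)
Final: r_4 = 22197, and one checks f(r_4) ≡ 0 mod 13^5.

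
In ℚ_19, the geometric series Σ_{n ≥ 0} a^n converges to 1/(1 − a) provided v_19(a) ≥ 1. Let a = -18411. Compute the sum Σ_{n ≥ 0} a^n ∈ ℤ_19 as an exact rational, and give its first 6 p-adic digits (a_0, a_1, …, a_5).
Σ a^n = 1/(1 − a) = 1/18412;  first 6 digits = (1, 0, 6, 16, 16, 3)

v_19(a) = 2 ≥ 1, so the series converges in ℤ_19 to 1/(1 − a) = 1/(1 − (-18411)) = 1/18412. Expand this rational in ℤ_19: compute digits iteratively via d_i = x_i mod 19, x_{i+1} = (x_i − d_i)/19. The first 6 digits are (1, 0, 6, 16, 16, 3).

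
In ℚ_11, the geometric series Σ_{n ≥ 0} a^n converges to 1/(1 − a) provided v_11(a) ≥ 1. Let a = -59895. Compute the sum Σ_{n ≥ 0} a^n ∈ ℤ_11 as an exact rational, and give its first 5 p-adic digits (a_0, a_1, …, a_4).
Σ a^n = 1/(1 − a) = 1/59896;  first 5 digits = (1, 0, 0, 10, 6)

v_11(a) = 3 ≥ 1, so the series converges in ℤ_11 to 1/(1 − a) = 1/(1 − (-59895)) = 1/59896. Expand this rational in ℤ_11: compute digits iteratively via d_i = x_i mod 11, x_{i+1} = (x_i − d_i)/11. The first 5 digits are (1, 0, 0, 10, 6).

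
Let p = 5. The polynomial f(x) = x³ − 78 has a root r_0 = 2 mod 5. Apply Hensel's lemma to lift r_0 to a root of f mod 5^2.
r_1 = 12 (mod 25)

Hensel: r_{i+1} = r_i − f(r_i)/f′(r_i) mod 5^{i+2}, where f′(x) = 3x². Iterate:
  r_0 = 2 (mod 5)
  r_1 = 12 (mod 25)
Final: r = 12 with f(r) ≡ 0 mod 5^2.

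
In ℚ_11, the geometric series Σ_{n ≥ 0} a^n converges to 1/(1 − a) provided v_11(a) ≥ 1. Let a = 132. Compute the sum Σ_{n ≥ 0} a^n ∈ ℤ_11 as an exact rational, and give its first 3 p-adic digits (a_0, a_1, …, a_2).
Σ a^n = 1/(1 − a) = -1/131;  first 3 digits = (1, 1, 2)

v_11(a) = 1 ≥ 1, so the series converges in ℤ_11 to 1/(1 − a) = 1/(1 − 132) = -1/131. Expand this rational in ℤ_11: compute digits iteratively via d_i = x_i mod 11, x_{i+1} = (x_i − d_i)/11. The first 3 digits are (1, 1, 2).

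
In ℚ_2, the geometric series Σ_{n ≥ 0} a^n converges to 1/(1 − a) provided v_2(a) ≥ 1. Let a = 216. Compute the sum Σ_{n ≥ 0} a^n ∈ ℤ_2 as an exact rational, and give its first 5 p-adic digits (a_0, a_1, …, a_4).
Σ a^n = 1/(1 − a) = -1/215;  first 5 digits = (1, 0, 0, 1, 1)

v_2(a) = 3 ≥ 1, so the series converges in ℤ_2 to 1/(1 − a) = 1/(1 − 216) = -1/215. Expand this rational in ℤ_2: compute digits iteratively via d_i = x_i mod 2, x_{i+1} = (x_i − d_i)/2. The first 5 digits are (1, 0, 0, 1, 1).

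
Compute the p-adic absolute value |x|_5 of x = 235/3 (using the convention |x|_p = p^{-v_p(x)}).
|235/3|_5 = 1/5

Step 1 — compute v_5(x) by factoring powers of 5 out of the numerator and denominator: v_5(235/3) = 1. Step 2 — apply |x|_p = p^{-v_p(x)} = 5^{-1} = 1/5.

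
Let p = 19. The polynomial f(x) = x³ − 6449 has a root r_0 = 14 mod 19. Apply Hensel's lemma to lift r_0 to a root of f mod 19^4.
r_3 = 86198 (mod 130321)

Hensel: r_{i+1} = r_i − f(r_i)/f′(r_i) mod 19^{i+2}, where f′(x) = 3x². Iterate:
  r_0 = 14 (mod 19)
  r_1 = 280 (mod 361)
  r_2 = 3890 (mod 6859)
  r_3 = 86198 (mod 130321)
Final: r = 86198 with f(r) ≡ 0 mod 19^4.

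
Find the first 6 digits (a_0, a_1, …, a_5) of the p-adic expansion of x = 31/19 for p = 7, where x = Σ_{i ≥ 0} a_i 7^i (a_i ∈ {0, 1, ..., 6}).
(a_0, …, a_5) = (2, 4, 2, 0, 4, 2)

v_7(31/19) = 0 (numerator and denominator both coprime to 7), so x ∈ ℤ_7^×. Compute digits iteratively via a_i = x_i mod 7, x_{i+1} = (x_i − a_i)/7, with x_0 = x:
  x_0 = 31/19;  a_0 = 2;  x_1 = (x_0 − 2)/7 = -1/19
  x_1 = -1/19;  a_1 = 4;  x_2 = (x_1 − 4)/7 = -11/19
  x_2 = -11/19;  a_2 = 2;  x_3 = (x_2 − 2)/7 = -7/19
  x_3 = -7/19;  a_3 = 0;  x_4 = (x_3 − 0)/7 = -1/19
  x_4 = -1/19;  a_4 = 4;  x_5 = (x_4 − 4)/7 = -11/19
  x_5 = -11/19;  a_5 = 2;  x_6 = (x_5 − 2)/7 = -7/19
Digits: (2, 4, 2, 0, 4, 2).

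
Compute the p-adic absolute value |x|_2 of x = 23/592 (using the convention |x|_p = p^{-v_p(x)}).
|23/592|_2 = 16

Step 1 — compute v_2(x) by factoring powers of 2 out of the numerator and denominator: v_2(23/592) = -4. Step 2 — apply |x|_p = p^{-v_p(x)} = 2^{4} = 16.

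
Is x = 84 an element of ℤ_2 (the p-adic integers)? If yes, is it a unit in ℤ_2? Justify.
x ∈ ℤ_2 but not a unit; v_2(x) = 2 > 0

ℤ_2 = {x ∈ ℚ_2 : v_2(x) ≥ 0} and ℤ_2^× = {x ∈ ℤ_2 : v_2(x) = 0}. Here v_2(84) = v_2(num) − v_2(den) = 2; compare against these criteria.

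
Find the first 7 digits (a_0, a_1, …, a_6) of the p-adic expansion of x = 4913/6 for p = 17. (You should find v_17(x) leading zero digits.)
(a_0, …, a_6) = (0, 0, 0, 3, 14, 2, 14)

v_17(4913/6) = 3, so a_0 = ... = a_2 = 0. Factor out: x = 17^3 · u with u = 1/6 a unit in ℤ_17. Expand u iteratively via a_{v+i} = u_i mod 17, u_{i+1} = (u_i − a_{v+i})/17:
  u_0 = 1/6;  a_3 = 3;  u_1 = (u_0 − 3)/17 = -1/6
  u_1 = -1/6;  a_4 = 14;  u_2 = (u_1 − 14)/17 = -5/6
  u_2 = -5/6;  a_5 = 2;  u_3 = (u_2 − 2)/17 = -1/6
  u_3 = -1/6;  a_6 = 14;  u_4 = (u_3 − 14)/17 = -5/6
Digits: (0, 0, 0, 3, 14, 2, 14).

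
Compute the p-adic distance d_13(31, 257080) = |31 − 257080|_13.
d_13(31, 257080) = 1/28561

Step 1 — x − y = 31 − 257080 = -257049. Step 2 — v_13(-257049) = 4 (factor: -257049 = −(13^4 · 9); the sign does not affect v_p). Step 3 — |x − y|_13 = 13^{-4} = 1/28561.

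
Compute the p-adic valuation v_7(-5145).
v_7(-5145) = 3

v_7(n) is the largest exponent k such that 7^k divides n. Factor out: -5145 = -7^3 · 15. (Sign doesn't affect v_p.) So v_7(-5145) = 3.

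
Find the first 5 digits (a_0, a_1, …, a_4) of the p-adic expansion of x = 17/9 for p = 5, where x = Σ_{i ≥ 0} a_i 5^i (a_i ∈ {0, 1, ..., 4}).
(a_0, …, a_4) = (3, 2, 4, 3, 2)

v_5(17/9) = 0 (numerator and denominator both coprime to 5), so x ∈ ℤ_5^×. Compute digits iteratively via a_i = x_i mod 5, x_{i+1} = (x_i − a_i)/5, with x_0 = x:
  x_0 = 17/9;  a_0 = 3;  x_1 = (x_0 − 3)/5 = -2/9
  x_1 = -2/9;  a_1 = 2;  x_2 = (x_1 − 2)/5 = -4/9
  x_2 = -4/9;  a_2 = 4;  x_3 = (x_2 − 4)/5 = -8/9
  x_3 = -8/9;  a_3 = 3;  x_4 = (x_3 − 3)/5 = -7/9
  x_4 = -7/9;  a_4 = 2;  x_5 = (x_4 − 2)/5 = -5/9
Digits: (3, 2, 4, 3, 2).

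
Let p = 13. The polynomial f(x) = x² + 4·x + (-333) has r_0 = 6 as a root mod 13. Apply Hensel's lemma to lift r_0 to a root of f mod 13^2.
r_1 = 97 (mod 169)

Hensel: r_{i+1} = r_i − f(r_i)·(f′(r_i))^{-1} mod 13^{i+2}, f′(x) = 2x + 4. Iterate:
  r_0 = 6 (mod 13)
  r_1 = 97 (mod 169)
Final: r = 97 satisfies f(r) ≡ 0 mod 13^2.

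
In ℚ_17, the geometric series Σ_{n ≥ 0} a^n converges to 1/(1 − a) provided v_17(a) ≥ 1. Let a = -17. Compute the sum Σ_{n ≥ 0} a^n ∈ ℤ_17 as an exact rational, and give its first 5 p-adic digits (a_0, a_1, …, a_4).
Σ a^n = 1/(1 − a) = 1/18;  first 5 digits = (1, 16, 0, 16, 0)

v_17(a) = 1 ≥ 1, so the series converges in ℤ_17 to 1/(1 − a) = 1/(1 − (-17)) = 1/18. Expand this rational in ℤ_17: compute digits iteratively via d_i = x_i mod 17, x_{i+1} = (x_i − d_i)/17. The first 5 digits are (1, 16, 0, 16, 0).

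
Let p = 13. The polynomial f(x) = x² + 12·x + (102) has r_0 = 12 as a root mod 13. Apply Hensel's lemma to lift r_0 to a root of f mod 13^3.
r_2 = 142 (mod 2197)

Hensel: r_{i+1} = r_i − f(r_i)·(f′(r_i))^{-1} mod 13^{i+2}, f′(x) = 2x + 12. Iterate:
  r_0 = 12 (mod 13)
  r_1 = 142 (mod 169)
  r_2 = 142 (mod 2197)
Final: r = 142 satisfies f(r) ≡ 0 mod 13^3.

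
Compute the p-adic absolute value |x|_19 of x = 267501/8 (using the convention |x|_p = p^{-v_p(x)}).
|267501/8|_19 = 1/6859

Step 1 — compute v_19(x) by factoring powers of 19 out of the numerator and denominator: v_19(267501/8) = 3. Step 2 — apply |x|_p = p^{-v_p(x)} = 19^{-3} = 1/6859.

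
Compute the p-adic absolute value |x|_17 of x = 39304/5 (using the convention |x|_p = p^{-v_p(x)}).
|39304/5|_17 = 1/4913

Step 1 — compute v_17(x) by factoring powers of 17 out of the numerator and denominator: v_17(39304/5) = 3. Step 2 — apply |x|_p = p^{-v_p(x)} = 17^{-3} = 1/4913.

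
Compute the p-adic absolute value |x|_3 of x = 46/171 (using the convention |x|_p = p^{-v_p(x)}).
|46/171|_3 = 9

Step 1 — compute v_3(x) by factoring powers of 3 out of the numerator and denominator: v_3(46/171) = -2. Step 2 — apply |x|_p = p^{-v_p(x)} = 3^{2} = 9.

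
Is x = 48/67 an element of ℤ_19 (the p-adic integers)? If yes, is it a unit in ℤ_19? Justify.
x ∈ ℤ_19^× (unit); v_19(x) = 0

ℤ_19 = {x ∈ ℚ_19 : v_19(x) ≥ 0} and ℤ_19^× = {x ∈ ℤ_19 : v_19(x) = 0}. Here v_19(48/67) = v_19(num) − v_19(den) = 0; compare against these criteria.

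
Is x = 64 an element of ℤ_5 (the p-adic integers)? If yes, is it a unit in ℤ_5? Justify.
x ∈ ℤ_5^× (unit); v_5(x) = 0

ℤ_5 = {x ∈ ℚ_5 : v_5(x) ≥ 0} and ℤ_5^× = {x ∈ ℤ_5 : v_5(x) = 0}. Here v_5(64) = v_5(num) − v_5(den) = 0; compare against these criteria.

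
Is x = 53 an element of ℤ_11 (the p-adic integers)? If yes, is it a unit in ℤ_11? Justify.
x ∈ ℤ_11^× (unit); v_11(x) = 0

ℤ_11 = {x ∈ ℚ_11 : v_11(x) ≥ 0} and ℤ_11^× = {x ∈ ℤ_11 : v_11(x) = 0}. Here v_11(53) = v_11(num) − v_11(den) = 0; compare against these criteria.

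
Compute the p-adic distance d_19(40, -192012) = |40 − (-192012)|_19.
d_19(40, -192012) = 1/6859

Step 1 — x − y = 40 − (-192012) = 192052. Step 2 — v_19(192052) = 3 (factor: 192052 = (19^3 · 28); the sign does not affect v_p). Step 3 — |x − y|_19 = 19^{-3} = 1/6859.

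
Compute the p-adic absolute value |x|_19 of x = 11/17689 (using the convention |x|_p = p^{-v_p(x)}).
|11/17689|_19 = 361

Step 1 — compute v_19(x) by factoring powers of 19 out of the numerator and denominator: v_19(11/17689) = -2. Step 2 — apply |x|_p = p^{-v_p(x)} = 19^{2} = 361.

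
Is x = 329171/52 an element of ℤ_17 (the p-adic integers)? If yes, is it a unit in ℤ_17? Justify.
x ∈ ℤ_17 but not a unit; v_17(x) = 3 > 0

ℤ_17 = {x ∈ ℚ_17 : v_17(x) ≥ 0} and ℤ_17^× = {x ∈ ℤ_17 : v_17(x) = 0}. Here v_17(329171/52) = v_17(num) − v_17(den) = 3; compare against these criteria.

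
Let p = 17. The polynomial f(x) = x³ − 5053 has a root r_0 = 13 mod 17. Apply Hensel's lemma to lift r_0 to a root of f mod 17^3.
r_2 = 4841 (mod 4913)

Hensel: r_{i+1} = r_i − f(r_i)/f′(r_i) mod 17^{i+2}, where f′(x) = 3x². Iterate:
  r_0 = 13 (mod 17)
  r_1 = 217 (mod 289)
  r_2 = 4841 (mod 4913)
Final: r = 4841 with f(r) ≡ 0 mod 17^3.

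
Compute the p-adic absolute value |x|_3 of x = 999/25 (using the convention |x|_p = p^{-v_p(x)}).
|999/25|_3 = 1/27

Step 1 — compute v_3(x) by factoring powers of 3 out of the numerator and denominator: v_3(999/25) = 3. Step 2 — apply |x|_p = p^{-v_p(x)} = 3^{-3} = 1/27.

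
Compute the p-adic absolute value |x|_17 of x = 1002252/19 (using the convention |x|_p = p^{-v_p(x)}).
|1002252/19|_17 = 1/83521

Step 1 — compute v_17(x) by factoring powers of 17 out of the numerator and denominator: v_17(1002252/19) = 4. Step 2 — apply |x|_p = p^{-v_p(x)} = 17^{-4} = 1/83521.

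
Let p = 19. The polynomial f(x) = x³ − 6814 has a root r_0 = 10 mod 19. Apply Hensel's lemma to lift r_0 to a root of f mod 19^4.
r_3 = 52526 (mod 130321)

Hensel: r_{i+1} = r_i − f(r_i)/f′(r_i) mod 19^{i+2}, where f′(x) = 3x². Iterate:
  r_0 = 10 (mod 19)
  r_1 = 181 (mod 361)
  r_2 = 4513 (mod 6859)
  r_3 = 52526 (mod 130321)
Final: r = 52526 with f(r) ≡ 0 mod 19^4.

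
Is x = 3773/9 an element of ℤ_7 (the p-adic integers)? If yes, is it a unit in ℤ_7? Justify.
x ∈ ℤ_7 but not a unit; v_7(x) = 3 > 0

ℤ_7 = {x ∈ ℚ_7 : v_7(x) ≥ 0} and ℤ_7^× = {x ∈ ℤ_7 : v_7(x) = 0}. Here v_7(3773/9) = v_7(num) − v_7(den) = 3; compare against these criteria.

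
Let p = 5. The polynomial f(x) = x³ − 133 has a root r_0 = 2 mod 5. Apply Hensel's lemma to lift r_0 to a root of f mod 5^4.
r_3 = 377 (mod 625)

Hensel: r_{i+1} = r_i − f(r_i)/f′(r_i) mod 5^{i+2}, where f′(x) = 3x². Iterate:
  r_0 = 2 (mod 5)
  r_1 = 2 (mod 25)
  r_2 = 2 (mod 125)
  r_3 = 377 (mod 625)
Final: r = 377 with f(r) ≡ 0 mod 5^4.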